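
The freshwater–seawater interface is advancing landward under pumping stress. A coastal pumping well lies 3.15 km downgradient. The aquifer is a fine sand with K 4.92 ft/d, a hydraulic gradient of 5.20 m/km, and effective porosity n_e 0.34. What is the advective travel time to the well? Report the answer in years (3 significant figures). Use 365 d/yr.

K = 4.92 ft/d × 0.3048 = 1.500 m/d
q = Ki = 1.500 × 0.0052 = 0.007798 m/d
v_s = q/n_e = 0.007798/0.34 = 0.02294 m/d
L = 3.15 km = 3150 m
t = L / v = 3150 / 0.02294 = 137300 d
   = 137300 / 365 = 376 yr

376 years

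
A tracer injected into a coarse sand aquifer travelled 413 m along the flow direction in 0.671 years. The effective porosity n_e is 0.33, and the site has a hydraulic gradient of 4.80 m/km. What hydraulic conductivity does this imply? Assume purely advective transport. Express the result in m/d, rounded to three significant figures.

t = 0.671 years = 244.9 d
v = L / t = 413 / 244.9 = 1.686 m/d
K = v · n / i = 1.686 × 0.33 / 0.0048 = 116 m/d

116 m/d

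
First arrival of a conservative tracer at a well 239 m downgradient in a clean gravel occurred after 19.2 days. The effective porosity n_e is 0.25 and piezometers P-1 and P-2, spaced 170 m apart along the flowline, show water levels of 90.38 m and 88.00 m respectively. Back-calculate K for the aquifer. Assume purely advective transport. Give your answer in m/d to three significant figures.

Hydraulic gradient i = (90.38 − 88.00) / 170 = 2.38 / 170 = 0.01400
v = L / t = 239 / 19.2 = 12.45 m/d
K = v · n / i = 12.45 × 0.25 / 0.01400 = 222 m/d

222 m/d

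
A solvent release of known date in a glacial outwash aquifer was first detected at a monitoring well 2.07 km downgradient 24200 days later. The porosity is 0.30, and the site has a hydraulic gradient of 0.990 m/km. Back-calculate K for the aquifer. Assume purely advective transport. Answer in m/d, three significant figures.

L = 2.07 km = 2070 m
v = L / t = 2070 / 24200 = 0.08554 m/d
K = v · n / i = 0.08554 × 0.30 / 9.9e-4 = 25.9 m/d

25.9 m/d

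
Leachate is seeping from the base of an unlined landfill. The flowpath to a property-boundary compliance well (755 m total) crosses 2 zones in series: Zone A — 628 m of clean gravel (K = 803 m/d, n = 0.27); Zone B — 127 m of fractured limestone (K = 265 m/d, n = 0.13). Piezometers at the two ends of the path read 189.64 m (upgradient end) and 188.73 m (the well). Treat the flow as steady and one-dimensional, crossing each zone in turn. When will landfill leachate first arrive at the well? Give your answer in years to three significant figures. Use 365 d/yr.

Total head drop ΔH = 189.64 − 188.73 = 0.91 m
Continuity: the same q passes through each zone, so ΔH = q·Σ(L_j/K_j) — the zones act as resistances in series.
Σ(L/K) = 628/803 + 127/265 = 0.7821 + 0.4792 = 1.261 d
q = ΔH / Σ(L/K) = 0.91 / 1.261 = 0.7215 m/d (same in every zone)
Zone A: v = q/n = 0.7215/0.27 = 2.672 m/d → t_A = 628/2.672 = 235.0 d
Zone B: v = q/n = 0.7215/0.13 = 5.550 m/d → t_B = 127/5.550 = 22.88 d
Total t = 235.0 + 22.88 = 257.9 d
   = 257.9 / 365 = 0.707 yr

0.707 years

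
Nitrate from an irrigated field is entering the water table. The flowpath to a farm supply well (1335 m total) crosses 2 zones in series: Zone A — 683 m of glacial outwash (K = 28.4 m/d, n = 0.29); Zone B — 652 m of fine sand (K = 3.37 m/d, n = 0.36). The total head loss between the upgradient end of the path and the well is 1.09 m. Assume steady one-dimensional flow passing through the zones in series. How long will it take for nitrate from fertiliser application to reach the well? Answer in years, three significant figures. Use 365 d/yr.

Steady 1-D flow in series ⇒ the Darcy flux q is identical in every zone and the zone head losses add (resistances L/K in series).
Σ(L/K) = 683/28.4 + 652/3.37 = 24.05 + 193.5 = 217.5 d
q = ΔH / Σ(L/K) = 1.09 / 217.5 = 0.005011 m/d (same in every zone)
Zone A: v = q/n = 0.005011/0.29 = 0.01728 m/d → t_A = 683/0.01728 = 39530 d
Zone B: v = q/n = 0.005011/0.36 = 0.01392 m/d → t_B = 652/0.01392 = 46840 d
Total t = 39530 + 46840 = 86370 d
   = 86370 / 365 = 237 yr

237 years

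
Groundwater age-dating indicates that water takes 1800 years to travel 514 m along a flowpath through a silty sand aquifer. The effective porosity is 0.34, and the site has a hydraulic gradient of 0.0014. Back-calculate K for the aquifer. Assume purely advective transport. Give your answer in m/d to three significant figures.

t = 1800 years = 657000 d
v = L / t = 514 / 657000 = 7.823e-4 m/d
K = v · n / i = 7.823e-4 × 0.34 / 0.0014 = 0.190 m/d

0.190 m/d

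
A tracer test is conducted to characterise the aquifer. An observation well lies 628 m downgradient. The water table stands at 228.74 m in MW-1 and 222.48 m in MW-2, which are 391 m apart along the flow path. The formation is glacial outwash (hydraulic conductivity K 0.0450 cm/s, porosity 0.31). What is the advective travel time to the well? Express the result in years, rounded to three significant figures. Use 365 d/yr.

0.857 years

Hydraulic gradient i = (228.74 − 222.48) / 391 = 6.26 / 391 = 0.01601
K = 0.0450 cm/s × 864 = 38.88 m/d
Specific discharge q = 38.88 × 0.01601 = 0.6225 m/d
v = Ki/n = 38.88·0.01601/0.31 = 2.008 m/d
t = L / v = 628 / 2.008 = 312.8 d
   = 312.8 / 365 = 0.857 yr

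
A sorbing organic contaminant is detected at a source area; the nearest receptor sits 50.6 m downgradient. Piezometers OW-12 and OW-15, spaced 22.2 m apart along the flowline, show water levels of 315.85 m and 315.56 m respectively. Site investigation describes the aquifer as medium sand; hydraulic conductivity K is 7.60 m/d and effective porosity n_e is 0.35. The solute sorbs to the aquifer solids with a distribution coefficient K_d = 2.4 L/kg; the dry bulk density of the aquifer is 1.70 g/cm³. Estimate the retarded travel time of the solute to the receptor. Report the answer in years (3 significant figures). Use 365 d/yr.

Hydraulic gradient i = (315.85 − 315.56) / 22.2 = 0.29 / 22.2 = 0.01306
q = Ki = 7.60 × 0.01306 = 0.09928 m/d
v = Ki/n = 7.60·0.01306/0.35 = 0.2837 m/d
Retardation R = 1 + ρ_b·K_d/n = 1 + 1.70×2.4/0.35 = 12.66
Contaminant velocity v_c = v/R = 0.2837/12.66 = 0.02241 m/d
t = L/v_c = 50.6/0.02241 = 2258 d
   = 2258/365 = 6.19 yr

6.19 years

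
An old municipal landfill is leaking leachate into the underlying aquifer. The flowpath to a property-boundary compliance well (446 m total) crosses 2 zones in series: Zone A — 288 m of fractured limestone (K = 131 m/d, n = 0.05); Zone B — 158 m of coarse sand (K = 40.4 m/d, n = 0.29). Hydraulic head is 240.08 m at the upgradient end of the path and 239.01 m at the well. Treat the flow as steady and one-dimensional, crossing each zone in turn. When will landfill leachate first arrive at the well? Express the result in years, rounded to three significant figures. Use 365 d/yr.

0.942 years

Total head drop ΔH = 240.08 − 239.01 = 1.07 m
Steady 1-D flow in series ⇒ the Darcy flux q is identical in every zone and the zone head losses add (resistances L/K in series).
Σ(L/K) = 288/131 + 158/40.4 = 2.198 + 3.911 = 6.109 d
q = ΔH / Σ(L/K) = 1.07 / 6.109 = 0.1751 m/d (same in every zone)
Zone A: v = q/n = 0.1751/0.05 = 3.503 m/d → t_A = 288/3.503 = 82.22 d
Zone B: v = q/n = 0.1751/0.29 = 0.6039 m/d → t_B = 158/0.6039 = 261.6 d
Total t = 82.22 + 261.6 = 343.8 d
   = 343.8 / 365 = 0.942 yr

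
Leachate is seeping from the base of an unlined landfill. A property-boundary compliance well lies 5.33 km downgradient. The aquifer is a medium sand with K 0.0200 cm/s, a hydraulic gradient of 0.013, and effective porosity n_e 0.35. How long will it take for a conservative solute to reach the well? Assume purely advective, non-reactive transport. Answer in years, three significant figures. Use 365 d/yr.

22.8 years

K = 0.0200 cm/s × 864 = 17.28 m/d
Darcy flux q = K·i = 17.28 × 0.013 = 0.2246 m/d
Average linear velocity = 0.2246 / 0.35 = 0.6418 m/d
L = 5.33 km = 5330 m
t = L / v = 5330 / 0.6418 = 8304 d
   = 8304 / 365 = 22.8 yr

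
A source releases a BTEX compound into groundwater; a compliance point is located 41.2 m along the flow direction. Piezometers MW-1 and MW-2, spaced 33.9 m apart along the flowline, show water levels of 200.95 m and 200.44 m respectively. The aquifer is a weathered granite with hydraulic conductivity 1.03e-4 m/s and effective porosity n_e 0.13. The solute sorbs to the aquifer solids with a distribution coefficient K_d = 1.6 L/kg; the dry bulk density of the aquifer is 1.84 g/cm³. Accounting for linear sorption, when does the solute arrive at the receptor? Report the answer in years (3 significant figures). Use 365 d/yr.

2.59 years

Hydraulic gradient i = (200.95 − 200.44) / 33.9 = 0.51 / 33.9 = 0.01504
K = 1.03e-4 m/s × 86400 s/d = 8.899 m/d
q = Ki = 8.899 × 0.01504 = 0.1339 m/d
Average linear velocity = 0.1339 / 0.13 = 1.030 m/d
Retardation R = 1 + ρ_b·K_d/n = 1 + 1.84×1.6/0.13 = 23.65
Contaminant velocity v_c = v/R = 1.030/23.65 = 0.04355 m/d
t = L/v_c = 41.2/0.04355 = 946.0 d
   = 946.0/365 = 2.59 yr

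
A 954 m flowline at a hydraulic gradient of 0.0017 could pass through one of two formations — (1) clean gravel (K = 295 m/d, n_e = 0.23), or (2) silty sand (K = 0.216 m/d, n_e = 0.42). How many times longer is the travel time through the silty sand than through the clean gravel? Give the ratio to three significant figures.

Unit 1 (clean gravel): v = 295×0.0017/0.23 = 2.180 m/d, t = 954/2.180 = 437.5 d
Unit 2 (silty sand): v = 0.216×0.0017/0.42 = 8.743e-4 m/d, t = 954/8.743e-4 = 1.091e6 d
t(silty sand) / t(clean gravel) = 1.091e6/437.5 = 2490

2490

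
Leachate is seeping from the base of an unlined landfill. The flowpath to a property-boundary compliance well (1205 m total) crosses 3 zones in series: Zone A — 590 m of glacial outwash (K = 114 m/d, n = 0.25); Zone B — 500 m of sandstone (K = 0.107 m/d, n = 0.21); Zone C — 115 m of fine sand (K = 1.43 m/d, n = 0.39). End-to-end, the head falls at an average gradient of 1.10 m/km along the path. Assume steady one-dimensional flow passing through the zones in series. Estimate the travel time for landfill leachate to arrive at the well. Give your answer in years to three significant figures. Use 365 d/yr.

2920 years

Continuity: the same q passes through each zone, so ΔH = q·Σ(L_j/K_j) — the zones act as resistances in series.
Σ(L/K) = 590/114 + 500/0.107 + 115/1.43 = 5.175 + 4673 + 80.42 = 4758 d
K_eq = L_total / Σ(L/K) = 1205 / 4758 = 0.2532 m/d
q = K_eq · i = 0.2532 × 0.0011 = 2.786e-4 m/d (same in every zone)
Zone A: v = q/n = 2.786e-4/0.25 = 0.001114 m/d → t_A = 590/0.001114 = 529500 d
Zone B: v = q/n = 2.786e-4/0.21 = 0.001326 m/d → t_B = 500/0.001326 = 376900 d
Zone C: v = q/n = 2.786e-4/0.39 = 7.142e-4 m/d → t_C = 115/7.142e-4 = 161000 d
Total t = 529500 + 376900 + 161000 = 1.067e6 d
   = 1.067e6 / 365 = 2920 yr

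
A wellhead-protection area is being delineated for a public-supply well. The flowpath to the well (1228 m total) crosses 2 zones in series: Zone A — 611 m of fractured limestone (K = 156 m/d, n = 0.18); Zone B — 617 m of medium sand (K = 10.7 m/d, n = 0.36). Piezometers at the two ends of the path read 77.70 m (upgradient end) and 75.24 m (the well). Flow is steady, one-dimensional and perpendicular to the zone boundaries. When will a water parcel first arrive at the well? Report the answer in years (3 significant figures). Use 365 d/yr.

22.8 years

Total head drop ΔH = 77.70 − 75.24 = 2.46 m
Steady 1-D flow in series ⇒ the Darcy flux q is identical in every zone and the zone head losses add (resistances L/K in series).
Σ(L/K) = 611/156 + 617/10.7 = 3.917 + 57.66 = 61.58 d
q = ΔH / Σ(L/K) = 2.46 / 61.58 = 0.03995 m/d (same in every zone)
Zone A: v = q/n = 0.03995/0.18 = 0.2219 m/d → t_A = 611/0.2219 = 2753 d
Zone B: v = q/n = 0.03995/0.36 = 0.1110 m/d → t_B = 617/0.1110 = 5560 d
Total t = 2753 + 5560 = 8313 d
   = 8313 / 365 = 22.8 yr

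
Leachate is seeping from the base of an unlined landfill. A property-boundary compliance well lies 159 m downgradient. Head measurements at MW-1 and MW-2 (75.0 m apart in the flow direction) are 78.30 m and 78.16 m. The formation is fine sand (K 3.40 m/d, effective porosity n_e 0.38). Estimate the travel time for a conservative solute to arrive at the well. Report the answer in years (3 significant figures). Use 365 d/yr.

Hydraulic gradient i = (78.30 − 78.16) / 75.0 = 0.14 / 75.0 = 0.001867
Darcy flux q = K·i = 3.40 × 0.001867 = 0.006347 m/d
v_s = q/n_e = 0.006347/0.38 = 0.01670 m/d
t = L / v = 159 / 0.01670 = 9520 d
   = 9520 / 365 = 26.1 yr

26.1 years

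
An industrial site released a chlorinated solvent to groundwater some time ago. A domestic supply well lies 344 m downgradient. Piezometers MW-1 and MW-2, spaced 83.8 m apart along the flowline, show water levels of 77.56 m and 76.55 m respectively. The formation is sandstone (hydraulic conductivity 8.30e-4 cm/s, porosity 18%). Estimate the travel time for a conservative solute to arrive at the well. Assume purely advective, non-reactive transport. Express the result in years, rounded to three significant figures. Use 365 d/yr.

Hydraulic gradient i = (77.56 − 76.55) / 83.8 = 1.01 / 83.8 = 0.01205
K = 8.30e-4 cm/s × 864 = 0.7171 m/d
Specific discharge q = 0.7171 × 0.01205 = 0.008643 m/d
v = Ki/n = 0.7171·0.01205/0.18 = 0.04802 m/d
t = L / v = 344 / 0.04802 = 7164 d
   = 7164 / 365 = 19.6 yr

19.6 years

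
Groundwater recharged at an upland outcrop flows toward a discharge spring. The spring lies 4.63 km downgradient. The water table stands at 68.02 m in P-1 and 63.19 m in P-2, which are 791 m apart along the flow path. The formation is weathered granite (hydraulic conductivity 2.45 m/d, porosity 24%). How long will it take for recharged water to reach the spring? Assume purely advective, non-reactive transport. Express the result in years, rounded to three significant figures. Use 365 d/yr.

203 years

Hydraulic gradient i = (68.02 − 63.19) / 791 = 4.83 / 791 = 0.006106
Darcy flux q = K·i = 2.45 × 0.006106 = 0.01496 m/d
v_s = q/n_e = 0.01496/0.24 = 0.06233 m/d
L = 4.63 km = 4630 m
t = L / v = 4630 / 0.06233 = 74280 d
   = 74280 / 365 = 203 yr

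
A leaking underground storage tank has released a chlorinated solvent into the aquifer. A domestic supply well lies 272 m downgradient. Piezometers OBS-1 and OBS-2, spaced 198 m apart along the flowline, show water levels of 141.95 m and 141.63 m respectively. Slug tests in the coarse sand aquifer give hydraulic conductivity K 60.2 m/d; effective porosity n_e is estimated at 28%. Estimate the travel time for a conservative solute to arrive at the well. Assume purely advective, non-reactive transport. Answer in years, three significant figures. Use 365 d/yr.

2.14 years

Hydraulic gradient i = (141.95 − 141.63) / 198 = 0.32 / 198 = 0.001616
Darcy flux q = K·i = 60.2 × 0.001616 = 0.09729 m/d
v = Ki/n = 60.2·0.001616/0.28 = 0.3475 m/d
t = L / v = 272 / 0.3475 = 782.8 d
   = 782.8 / 365 = 2.14 yr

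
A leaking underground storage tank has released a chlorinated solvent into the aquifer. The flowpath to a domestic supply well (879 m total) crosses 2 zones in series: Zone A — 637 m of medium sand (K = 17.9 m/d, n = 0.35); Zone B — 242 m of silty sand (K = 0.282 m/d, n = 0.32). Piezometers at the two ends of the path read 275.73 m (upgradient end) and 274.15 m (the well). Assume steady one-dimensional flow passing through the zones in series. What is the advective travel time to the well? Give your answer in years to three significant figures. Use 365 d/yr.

466 years

Total head drop ΔH = 275.73 − 274.15 = 1.58 m
Steady 1-D flow in series ⇒ the Darcy flux q is identical in every zone and the zone head losses add (resistances L/K in series).
Σ(L/K) = 637/17.9 + 242/0.282 = 35.59 + 858.2 = 893.7 d
q = ΔH / Σ(L/K) = 1.58 / 893.7 = 0.001768 m/d (same in every zone)
Zone A: v = q/n = 0.001768/0.35 = 0.005051 m/d → t_A = 637/0.005051 = 126100 d
Zone B: v = q/n = 0.001768/0.32 = 0.005525 m/d → t_B = 242/0.005525 = 43800 d
Total t = 126100 + 43800 = 169900 d
   = 169900 / 365 = 466 yr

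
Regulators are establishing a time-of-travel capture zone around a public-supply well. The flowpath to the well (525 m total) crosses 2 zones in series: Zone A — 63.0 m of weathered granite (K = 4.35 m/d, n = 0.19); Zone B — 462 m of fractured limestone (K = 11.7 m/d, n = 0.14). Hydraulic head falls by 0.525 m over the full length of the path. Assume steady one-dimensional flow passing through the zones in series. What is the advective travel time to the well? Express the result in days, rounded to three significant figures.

Steady 1-D flow in series ⇒ the Darcy flux q is identical in every zone and the zone head losses add (resistances L/K in series).
Σ(L/K) = 63.0/4.35 + 462/11.7 = 14.48 + 39.49 = 53.97 d
q = ΔH / Σ(L/K) = 0.525 / 53.97 = 0.009728 m/d (same in every zone)
Zone A: v = q/n = 0.009728/0.19 = 0.05120 m/d → t_A = 63.0/0.05120 = 1231 d
Zone B: v = q/n = 0.009728/0.14 = 0.06948 m/d → t_B = 462/0.06948 = 6649 d
Total t = 1231 + 6649 = 7880 d

7880 days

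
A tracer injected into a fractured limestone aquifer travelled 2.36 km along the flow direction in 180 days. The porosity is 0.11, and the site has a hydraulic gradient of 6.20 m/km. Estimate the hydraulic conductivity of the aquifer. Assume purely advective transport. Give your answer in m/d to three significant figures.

L = 2.36 km = 2360 m
v = L / t = 2360 / 180 = 13.11 m/d
K = v · n / i = 13.11 × 0.11 / 0.0062 = 233 m/d

233 m/d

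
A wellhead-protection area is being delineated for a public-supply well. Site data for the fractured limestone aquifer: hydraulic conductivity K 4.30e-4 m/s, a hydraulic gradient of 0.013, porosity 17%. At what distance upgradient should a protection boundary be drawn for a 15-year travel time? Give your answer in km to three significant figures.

15.6 km

K = 4.30e-4 m/s × 86400 s/d = 37.15 m/d
q = Ki = 37.15 × 0.013 = 0.4830 m/d
v_s = q/n_e = 0.4830/0.17 = 2.841 m/d
T = 15 yr × 365 = 5475 d
L = v × T = 2.841 × 5475 = 15550 m
   = 15.6 km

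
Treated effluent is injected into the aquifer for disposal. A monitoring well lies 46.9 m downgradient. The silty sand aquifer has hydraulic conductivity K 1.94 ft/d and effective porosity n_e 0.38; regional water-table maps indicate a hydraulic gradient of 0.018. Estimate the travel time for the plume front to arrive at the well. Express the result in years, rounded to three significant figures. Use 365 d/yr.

K = 1.94 ft/d × 0.3048 = 0.5913 m/d
Specific discharge q = 0.5913 × 0.018 = 0.01064 m/d
Seepage velocity v = q / n = 0.01064 / 0.38 = 0.02801 m/d
t = L / v = 46.9 / 0.02801 = 1674 d
   = 1674 / 365 = 4.59 yr

4.59 years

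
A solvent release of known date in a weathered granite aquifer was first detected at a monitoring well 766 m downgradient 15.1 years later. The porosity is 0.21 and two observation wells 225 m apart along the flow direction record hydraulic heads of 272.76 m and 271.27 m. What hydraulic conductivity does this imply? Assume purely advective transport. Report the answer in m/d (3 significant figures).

4.41 m/d

Hydraulic gradient i = (272.76 − 271.27) / 225 = 1.49 / 225 = 0.006622
t = 15.1 years = 5512 d
v = L / t = 766 / 5512 = 0.1390 m/d
K = v · n / i = 0.1390 × 0.21 / 0.006622 = 4.41 m/d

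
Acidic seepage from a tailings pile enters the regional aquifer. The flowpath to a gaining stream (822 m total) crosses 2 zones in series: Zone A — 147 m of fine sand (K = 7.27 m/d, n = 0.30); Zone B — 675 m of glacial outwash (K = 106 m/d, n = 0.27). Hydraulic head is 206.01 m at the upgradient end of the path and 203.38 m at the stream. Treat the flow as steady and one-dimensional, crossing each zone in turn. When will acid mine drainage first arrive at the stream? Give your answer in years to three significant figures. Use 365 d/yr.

6.27 years

Total head drop ΔH = 206.01 − 203.38 = 2.63 m
Continuity: the same q passes through each zone, so ΔH = q·Σ(L_j/K_j) — the zones act as resistances in series.
Σ(L/K) = 147/7.27 + 675/106 = 20.22 + 6.368 = 26.59 d
q = ΔH / Σ(L/K) = 2.63 / 26.59 = 0.09892 m/d (same in every zone)
Zone A: v = q/n = 0.09892/0.30 = 0.3297 m/d → t_A = 147/0.3297 = 445.8 d
Zone B: v = q/n = 0.09892/0.27 = 0.3664 m/d → t_B = 675/0.3664 = 1842 d
Total t = 445.8 + 1842 = 2288 d
   = 2288 / 365 = 6.27 yr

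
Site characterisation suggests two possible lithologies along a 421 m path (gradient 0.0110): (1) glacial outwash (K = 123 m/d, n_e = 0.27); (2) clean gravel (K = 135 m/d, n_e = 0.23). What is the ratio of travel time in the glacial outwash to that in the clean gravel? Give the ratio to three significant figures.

Unit 1 (glacial outwash): v = 123×0.011/0.27 = 5.011 m/d, t = 421/5.011 = 84.01 d
Unit 2 (clean gravel): v = 135×0.011/0.23 = 6.457 m/d, t = 421/6.457 = 65.21 d
t(glacial outwash) / t(clean gravel) = 84.01/65.21 = 1.29

1.29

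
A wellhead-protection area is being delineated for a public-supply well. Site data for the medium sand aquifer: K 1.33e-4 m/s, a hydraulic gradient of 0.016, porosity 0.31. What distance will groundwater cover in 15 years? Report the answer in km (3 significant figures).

3.25 km

K = 1.33e-4 m/s × 86400 s/d = 11.49 m/d
q = Ki = 11.49 × 0.016 = 0.1839 m/d
v = Ki/n = 11.49·0.016/0.31 = 0.5931 m/d
T = 15 yr × 365 = 5475 d
L = v × T = 0.5931 × 5475 = 3247 m
   = 3.25 km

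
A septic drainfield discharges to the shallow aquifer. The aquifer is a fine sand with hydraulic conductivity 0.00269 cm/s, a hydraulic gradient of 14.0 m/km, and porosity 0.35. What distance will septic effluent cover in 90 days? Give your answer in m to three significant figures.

8.37 m

K = 0.00269 cm/s × 864 = 2.324 m/d
Darcy flux q = K·i = 2.324 × 0.014 = 0.03254 m/d
Seepage velocity v = q / n = 0.03254 / 0.35 = 0.09297 m/d
L = v × T = 0.09297 × 90 = 8.367 m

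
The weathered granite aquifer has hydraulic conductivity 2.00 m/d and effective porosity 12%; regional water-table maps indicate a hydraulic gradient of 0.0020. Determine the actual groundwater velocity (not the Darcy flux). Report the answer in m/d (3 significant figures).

q = Ki = 2.00 × 0.0020 = 0.004000 m/d
Seepage velocity v = q / n = 0.004000 / 0.12 = 0.03333 m/d

0.0333 m/d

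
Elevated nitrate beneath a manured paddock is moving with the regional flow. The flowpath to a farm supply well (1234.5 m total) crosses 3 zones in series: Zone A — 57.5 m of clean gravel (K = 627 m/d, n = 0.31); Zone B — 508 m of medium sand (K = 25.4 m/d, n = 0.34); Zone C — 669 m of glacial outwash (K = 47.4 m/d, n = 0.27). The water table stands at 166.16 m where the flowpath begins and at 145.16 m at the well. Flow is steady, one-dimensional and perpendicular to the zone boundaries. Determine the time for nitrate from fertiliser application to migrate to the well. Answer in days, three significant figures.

605 days

Total head drop ΔH = 166.16 − 145.16 = 21.00 m
Steady 1-D flow in series ⇒ the Darcy flux q is identical in every zone and the zone head losses add (resistances L/K in series).
Σ(L/K) = 57.5/627 + 508/25.4 + 669/47.4 = 0.09171 + 20.00 + 14.11 = 34.21 d
q = ΔH / Σ(L/K) = 21.00 / 34.21 = 0.6139 m/d (same in every zone)
Zone A: v = q/n = 0.6139/0.31 = 1.980 m/d → t_A = 57.5/1.980 = 29.03 d
Zone B: v = q/n = 0.6139/0.34 = 1.806 m/d → t_B = 508/1.806 = 281.3 d
Zone C: v = q/n = 0.6139/0.27 = 2.274 m/d → t_C = 669/2.274 = 294.2 d
Total t = 29.03 + 281.3 + 294.2 = 604.6 d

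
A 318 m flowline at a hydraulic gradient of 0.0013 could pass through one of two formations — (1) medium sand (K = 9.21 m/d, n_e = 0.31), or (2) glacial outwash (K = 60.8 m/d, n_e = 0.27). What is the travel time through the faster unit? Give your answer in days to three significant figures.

Unit 1 (medium sand): v = 9.21×0.0013/0.31 = 0.03862 m/d, t = 318/0.03862 = 8234 d
Unit 2 (glacial outwash): v = 60.8×0.0013/0.27 = 0.2927 m/d, t = 318/0.2927 = 1086 d
Faster unit: t = 1090 d

1090 days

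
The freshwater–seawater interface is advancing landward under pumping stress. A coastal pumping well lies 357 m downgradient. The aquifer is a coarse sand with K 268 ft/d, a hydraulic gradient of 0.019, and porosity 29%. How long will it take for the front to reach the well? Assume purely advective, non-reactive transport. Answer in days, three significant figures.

66.7 days

K = 268 ft/d × 0.3048 = 81.69 m/d
Darcy flux q = K·i = 81.69 × 0.019 = 1.552 m/d
Seepage velocity v = q / n = 1.552 / 0.29 = 5.352 m/d
t = L / v = 357 / 5.352 = 66.71 d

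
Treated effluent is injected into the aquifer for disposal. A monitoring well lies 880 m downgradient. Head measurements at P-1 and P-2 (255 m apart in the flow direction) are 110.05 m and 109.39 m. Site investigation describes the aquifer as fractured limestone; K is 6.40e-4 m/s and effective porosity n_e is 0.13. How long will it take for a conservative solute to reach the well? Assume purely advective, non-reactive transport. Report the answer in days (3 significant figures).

Hydraulic gradient i = (110.05 − 109.39) / 255 = 0.66 / 255 = 0.002588
K = 6.40e-4 m/s × 86400 s/d = 55.30 m/d
Specific discharge q = 55.30 × 0.002588 = 0.1431 m/d
Average linear velocity = 0.1431 / 0.13 = 1.101 m/d
t = L / v = 880 / 1.101 = 799.3 d

799 days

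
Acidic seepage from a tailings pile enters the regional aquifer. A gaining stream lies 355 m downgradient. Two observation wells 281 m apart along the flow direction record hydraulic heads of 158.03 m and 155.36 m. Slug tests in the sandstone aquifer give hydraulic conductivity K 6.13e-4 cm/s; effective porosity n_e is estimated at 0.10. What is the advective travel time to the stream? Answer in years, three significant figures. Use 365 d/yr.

19.3 years

Hydraulic gradient i = (158.03 − 155.36) / 281 = 2.67 / 281 = 0.009502
K = 6.13e-4 cm/s × 864 = 0.5296 m/d
q = Ki = 0.5296 × 0.009502 = 0.005032 m/d
Average linear velocity = 0.005032 / 0.10 = 0.05032 m/d
t = L / v = 355 / 0.05032 = 7054 d
   = 7054 / 365 = 19.3 yr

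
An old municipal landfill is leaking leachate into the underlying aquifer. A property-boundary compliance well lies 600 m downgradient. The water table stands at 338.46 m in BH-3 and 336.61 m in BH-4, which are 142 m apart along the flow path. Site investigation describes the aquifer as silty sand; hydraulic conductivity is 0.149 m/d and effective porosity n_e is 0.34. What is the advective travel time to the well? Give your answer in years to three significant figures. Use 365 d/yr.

Hydraulic gradient i = (338.46 − 336.61) / 142 = 1.85 / 142 = 0.01303
q = Ki = 0.149 × 0.01303 = 0.001941 m/d
v_s = q/n_e = 0.001941/0.34 = 0.005709 m/d
t = L / v = 600 / 0.005709 = 105100 d
   = 105100 / 365 = 288 yr

288 years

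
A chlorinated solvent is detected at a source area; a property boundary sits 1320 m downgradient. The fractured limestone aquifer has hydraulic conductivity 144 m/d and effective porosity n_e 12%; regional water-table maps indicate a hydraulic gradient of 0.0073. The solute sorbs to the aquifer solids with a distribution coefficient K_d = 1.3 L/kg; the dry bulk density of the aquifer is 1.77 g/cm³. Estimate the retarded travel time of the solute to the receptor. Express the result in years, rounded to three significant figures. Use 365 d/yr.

8.33 years

Specific discharge q = 144 × 0.0073 = 1.051 m/d
Average linear velocity = 1.051 / 0.12 = 8.760 m/d
Retardation R = 1 + ρ_b·K_d/n = 1 + 1.77×1.3/0.12 = 20.18
Contaminant velocity v_c = v/R = 8.760/20.18 = 0.4342 m/d
t = L/v_c = 1320/0.4342 = 3040 d
   = 3040/365 = 8.33 yr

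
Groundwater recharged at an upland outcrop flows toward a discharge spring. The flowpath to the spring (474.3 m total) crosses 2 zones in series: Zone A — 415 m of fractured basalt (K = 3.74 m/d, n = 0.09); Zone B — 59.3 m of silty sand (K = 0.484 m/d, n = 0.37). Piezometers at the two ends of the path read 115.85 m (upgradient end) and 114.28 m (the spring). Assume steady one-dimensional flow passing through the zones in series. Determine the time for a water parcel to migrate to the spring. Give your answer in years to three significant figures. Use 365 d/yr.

24.2 years

Total head drop ΔH = 115.85 − 114.28 = 1.57 m
Continuity: the same q passes through each zone, so ΔH = q·Σ(L_j/K_j) — the zones act as resistances in series.
Σ(L/K) = 415/3.74 + 59.3/0.484 = 111.0 + 122.5 = 233.5 d
q = ΔH / Σ(L/K) = 1.57 / 233.5 = 0.006724 m/d (same in every zone)
Zone A: v = q/n = 0.006724/0.09 = 0.07471 m/d → t_A = 415/0.07471 = 5555 d
Zone B: v = q/n = 0.006724/0.37 = 0.01817 m/d → t_B = 59.3/0.01817 = 3263 d
Total t = 5555 + 3263 = 8817 d
   = 8817 / 365 = 24.2 yr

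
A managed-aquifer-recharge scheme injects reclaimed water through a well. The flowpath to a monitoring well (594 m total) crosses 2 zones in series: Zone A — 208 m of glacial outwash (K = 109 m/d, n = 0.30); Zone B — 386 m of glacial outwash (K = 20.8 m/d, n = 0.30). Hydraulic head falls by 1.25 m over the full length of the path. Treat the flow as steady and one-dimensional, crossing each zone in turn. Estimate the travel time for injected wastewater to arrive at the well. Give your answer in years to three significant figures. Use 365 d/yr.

7.99 years

Continuity: the same q passes through each zone, so ΔH = q·Σ(L_j/K_j) — the zones act as resistances in series.
Σ(L/K) = 208/109 + 386/20.8 = 1.908 + 18.56 = 20.47 d
q = ΔH / Σ(L/K) = 1.25 / 20.47 = 0.06108 m/d (same in every zone)
Zone A: v = q/n = 0.06108/0.30 = 0.2036 m/d → t_A = 208/0.2036 = 1022 d
Zone B: v = q/n = 0.06108/0.30 = 0.2036 m/d → t_B = 386/0.2036 = 1896 d
Total t = 1022 + 1896 = 2918 d
   = 2918 / 365 = 7.99 yr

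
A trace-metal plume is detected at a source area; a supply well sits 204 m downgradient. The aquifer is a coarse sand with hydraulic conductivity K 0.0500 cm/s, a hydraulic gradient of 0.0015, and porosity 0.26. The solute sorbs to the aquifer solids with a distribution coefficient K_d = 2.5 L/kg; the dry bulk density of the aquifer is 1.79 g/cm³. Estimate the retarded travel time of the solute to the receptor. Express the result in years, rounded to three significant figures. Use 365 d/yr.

40.8 years

K = 0.0500 cm/s × 864 = 43.20 m/d
Darcy flux q = K·i = 43.20 × 0.0015 = 0.06480 m/d
v = Ki/n = 43.20·0.0015/0.26 = 0.2492 m/d
Retardation R = 1 + ρ_b·K_d/n = 1 + 1.79×2.5/0.26 = 18.21
Contaminant velocity v_c = v/R = 0.2492/18.21 = 0.01369 m/d
t = L/v_c = 204/0.01369 = 14910 d
   = 14910/365 = 40.8 yr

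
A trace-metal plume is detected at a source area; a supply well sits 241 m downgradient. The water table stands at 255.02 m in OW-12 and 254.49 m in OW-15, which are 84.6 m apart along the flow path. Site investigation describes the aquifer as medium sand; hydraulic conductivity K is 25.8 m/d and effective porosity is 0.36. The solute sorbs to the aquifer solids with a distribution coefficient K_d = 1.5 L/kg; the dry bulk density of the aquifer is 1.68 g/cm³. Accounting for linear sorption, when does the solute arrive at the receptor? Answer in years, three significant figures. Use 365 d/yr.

11.8 years

Hydraulic gradient i = (255.02 − 254.49) / 84.6 = 0.53 / 84.6 = 0.006265
Darcy flux q = K·i = 25.8 × 0.006265 = 0.1616 m/d
Average linear velocity = 0.1616 / 0.36 = 0.4490 m/d
Retardation R = 1 + ρ_b·K_d/n = 1 + 1.68×1.5/0.36 = 8.000
Contaminant velocity v_c = v/R = 0.4490/8.000 = 0.05612 m/d
t = L/v_c = 241/0.05612 = 4294 d
   = 4294/365 = 11.8 yr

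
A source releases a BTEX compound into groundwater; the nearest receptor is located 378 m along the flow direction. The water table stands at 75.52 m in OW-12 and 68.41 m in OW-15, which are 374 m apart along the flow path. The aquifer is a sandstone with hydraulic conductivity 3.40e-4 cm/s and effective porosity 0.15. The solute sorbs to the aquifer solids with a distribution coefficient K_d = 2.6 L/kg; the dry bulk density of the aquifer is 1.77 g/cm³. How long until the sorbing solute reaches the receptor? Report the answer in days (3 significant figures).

322000 days

Hydraulic gradient i = (75.52 − 68.41) / 374 = 7.11 / 374 = 0.01901
K = 3.40e-4 cm/s × 864 = 0.2938 m/d
Specific discharge q = 0.2938 × 0.01901 = 0.005585 m/d
Seepage velocity v = q / n = 0.005585 / 0.15 = 0.03723 m/d
Retardation R = 1 + ρ_b·K_d/n = 1 + 1.77×2.6/0.15 = 31.68
Contaminant velocity v_c = v/R = 0.03723/31.68 = 0.001175 m/d
t = L/v_c = 378/0.001175 = 321600 d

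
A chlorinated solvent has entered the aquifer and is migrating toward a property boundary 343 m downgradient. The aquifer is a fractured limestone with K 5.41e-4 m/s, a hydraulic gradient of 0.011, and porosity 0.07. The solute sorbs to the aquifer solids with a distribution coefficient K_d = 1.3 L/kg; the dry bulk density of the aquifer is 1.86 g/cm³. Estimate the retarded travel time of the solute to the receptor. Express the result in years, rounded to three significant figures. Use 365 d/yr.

4.55 years

K = 5.41e-4 m/s × 86400 s/d = 46.74 m/d
Specific discharge q = 46.74 × 0.011 = 0.5142 m/d
Seepage velocity v = q / n = 0.5142 / 0.07 = 7.345 m/d
Retardation R = 1 + ρ_b·K_d/n = 1 + 1.86×1.3/0.07 = 35.54
Contaminant velocity v_c = v/R = 7.345/35.54 = 0.2067 m/d
t = L/v_c = 343/0.2067 = 1660 d
   = 1660/365 = 4.55 yr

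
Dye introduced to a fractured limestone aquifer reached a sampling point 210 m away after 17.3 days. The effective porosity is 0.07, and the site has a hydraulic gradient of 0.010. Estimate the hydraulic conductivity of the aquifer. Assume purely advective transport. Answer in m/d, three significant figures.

v = L / t = 210 / 17.3 = 12.14 m/d
K = v · n / i = 12.14 × 0.07 / 0.010 = 85.0 m/d

85.0 m/d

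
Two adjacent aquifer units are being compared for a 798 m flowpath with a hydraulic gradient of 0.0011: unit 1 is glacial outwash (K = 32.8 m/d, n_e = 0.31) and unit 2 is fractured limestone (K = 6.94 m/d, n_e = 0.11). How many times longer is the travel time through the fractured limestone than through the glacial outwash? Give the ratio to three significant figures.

Unit 1 (glacial outwash): v = 32.8×0.0011/0.31 = 0.1164 m/d, t = 798/0.1164 = 6856 d
Unit 2 (fractured limestone): v = 6.94×0.0011/0.11 = 0.06940 m/d, t = 798/0.06940 = 11500 d
t(fractured limestone) / t(glacial outwash) = 11500/6856 = 1.68

1.68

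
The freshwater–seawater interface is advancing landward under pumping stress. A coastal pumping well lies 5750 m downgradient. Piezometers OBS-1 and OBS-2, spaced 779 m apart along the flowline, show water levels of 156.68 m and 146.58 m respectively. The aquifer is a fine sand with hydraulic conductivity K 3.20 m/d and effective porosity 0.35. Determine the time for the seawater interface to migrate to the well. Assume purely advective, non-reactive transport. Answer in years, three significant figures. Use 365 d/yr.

133 years

Hydraulic gradient i = (156.68 − 146.58) / 779 = 10.10 / 779 = 0.01297
q = Ki = 3.20 × 0.01297 = 0.04149 m/d
v = Ki/n = 3.20·0.01297/0.35 = 0.1185 m/d
t = L / v = 5750 / 0.1185 = 48510 d
   = 48510 / 365 = 133 yr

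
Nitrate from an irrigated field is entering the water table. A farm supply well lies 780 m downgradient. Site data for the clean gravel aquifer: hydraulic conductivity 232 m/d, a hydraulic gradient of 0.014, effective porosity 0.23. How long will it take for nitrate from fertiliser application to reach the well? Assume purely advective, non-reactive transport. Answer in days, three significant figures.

Specific discharge q = 232 × 0.014 = 3.248 m/d
Seepage velocity v = q / n = 3.248 / 0.23 = 14.12 m/d
t = L / v = 780 / 14.12 = 55.23 d

55.2 days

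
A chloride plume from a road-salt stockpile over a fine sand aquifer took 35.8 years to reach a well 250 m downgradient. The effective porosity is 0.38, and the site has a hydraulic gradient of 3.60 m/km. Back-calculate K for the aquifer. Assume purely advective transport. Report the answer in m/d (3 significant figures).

2.02 m/d

t = 35.8 years = 13070 d
v = L / t = 250 / 13070 = 0.01913 m/d
K = v · n / i = 0.01913 × 0.38 / 0.0036 = 2.02 m/d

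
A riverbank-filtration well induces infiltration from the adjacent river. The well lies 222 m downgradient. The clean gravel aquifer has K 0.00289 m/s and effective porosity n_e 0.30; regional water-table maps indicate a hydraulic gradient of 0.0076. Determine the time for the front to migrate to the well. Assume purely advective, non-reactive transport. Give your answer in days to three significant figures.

K = 0.00289 m/s × 86400 s/d = 249.7 m/d
Specific discharge q = 249.7 × 0.0076 = 1.898 m/d
v_s = q/n_e = 1.898/0.30 = 6.326 m/d
t = L / v = 222 / 6.326 = 35.10 d

35.1 days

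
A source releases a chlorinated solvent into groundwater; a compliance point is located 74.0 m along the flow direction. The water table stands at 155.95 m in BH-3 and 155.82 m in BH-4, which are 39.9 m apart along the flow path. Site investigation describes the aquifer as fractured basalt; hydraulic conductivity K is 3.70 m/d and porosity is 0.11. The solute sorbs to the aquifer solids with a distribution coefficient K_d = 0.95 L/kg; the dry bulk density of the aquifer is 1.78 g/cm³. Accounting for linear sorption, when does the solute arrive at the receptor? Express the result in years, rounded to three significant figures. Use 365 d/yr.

30.3 years

Hydraulic gradient i = (155.95 − 155.82) / 39.9 = 0.13 / 39.9 = 0.003258
Specific discharge q = 3.70 × 0.003258 = 0.01206 m/d
v = Ki/n = 3.70·0.003258/0.11 = 0.1096 m/d
Retardation R = 1 + ρ_b·K_d/n = 1 + 1.78×0.95/0.11 = 16.37
Contaminant velocity v_c = v/R = 0.1096/16.37 = 0.006694 m/d
t = L/v_c = 74.0/0.006694 = 11060 d
   = 11060/365 = 30.3 yr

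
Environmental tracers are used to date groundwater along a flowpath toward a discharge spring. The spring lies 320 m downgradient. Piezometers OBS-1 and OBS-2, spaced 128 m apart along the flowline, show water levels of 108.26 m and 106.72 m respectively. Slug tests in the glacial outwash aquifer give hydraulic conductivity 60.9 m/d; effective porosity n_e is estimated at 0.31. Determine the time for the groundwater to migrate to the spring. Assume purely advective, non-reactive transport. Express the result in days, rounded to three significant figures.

135 days

Hydraulic gradient i = (108.26 − 106.72) / 128 = 1.54 / 128 = 0.01203
Specific discharge q = 60.9 × 0.01203 = 0.7327 m/d
v = Ki/n = 60.9·0.01203/0.31 = 2.364 m/d
t = L / v = 320 / 2.364 = 135.4 d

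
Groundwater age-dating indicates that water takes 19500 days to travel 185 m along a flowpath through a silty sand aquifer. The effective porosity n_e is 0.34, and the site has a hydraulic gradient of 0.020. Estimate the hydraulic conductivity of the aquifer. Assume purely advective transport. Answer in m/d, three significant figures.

v = L / t = 185 / 19500 = 0.009487 m/d
K = v · n / i = 0.009487 × 0.34 / 0.020 = 0.161 m/d

0.161 m/d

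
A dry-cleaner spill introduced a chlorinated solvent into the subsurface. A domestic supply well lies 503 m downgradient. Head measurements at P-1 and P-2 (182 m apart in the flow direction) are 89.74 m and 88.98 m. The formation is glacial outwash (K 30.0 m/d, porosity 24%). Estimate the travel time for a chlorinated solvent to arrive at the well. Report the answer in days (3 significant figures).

Hydraulic gradient i = (89.74 − 88.98) / 182 = 0.76 / 182 = 0.004176
Darcy flux q = K·i = 30.0 × 0.004176 = 0.1253 m/d
Average linear velocity = 0.1253 / 0.24 = 0.5220 m/d
t = L / v = 503 / 0.5220 = 963.6 d

964 days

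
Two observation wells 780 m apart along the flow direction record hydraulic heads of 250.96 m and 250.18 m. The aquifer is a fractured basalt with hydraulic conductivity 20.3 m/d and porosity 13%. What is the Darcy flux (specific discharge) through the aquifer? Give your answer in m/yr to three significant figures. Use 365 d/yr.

Hydraulic gradient i = (250.96 − 250.18) / 780 = 0.78 / 780 = 0.001000
Specific discharge q = 20.3 × 0.001000 = 0.02030 m/d
   = 0.02030 × 365 = 7.41 m/yr

7.41 m/yr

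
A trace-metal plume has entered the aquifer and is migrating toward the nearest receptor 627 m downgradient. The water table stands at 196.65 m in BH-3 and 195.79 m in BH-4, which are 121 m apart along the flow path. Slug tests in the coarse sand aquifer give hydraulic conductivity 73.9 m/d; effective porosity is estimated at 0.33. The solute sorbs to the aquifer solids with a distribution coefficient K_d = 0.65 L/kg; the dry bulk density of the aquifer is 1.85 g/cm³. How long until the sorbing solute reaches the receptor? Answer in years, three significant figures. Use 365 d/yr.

Hydraulic gradient i = (196.65 − 195.79) / 121 = 0.86 / 121 = 0.007107
Specific discharge q = 73.9 × 0.007107 = 0.5252 m/d
Average linear velocity = 0.5252 / 0.33 = 1.592 m/d
Retardation R = 1 + ρ_b·K_d/n = 1 + 1.85×0.65/0.33 = 4.644
Contaminant velocity v_c = v/R = 1.592/4.644 = 0.3427 m/d
t = L/v_c = 627/0.3427 = 1829 d
   = 1829/365 = 5.01 yr

5.01 years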